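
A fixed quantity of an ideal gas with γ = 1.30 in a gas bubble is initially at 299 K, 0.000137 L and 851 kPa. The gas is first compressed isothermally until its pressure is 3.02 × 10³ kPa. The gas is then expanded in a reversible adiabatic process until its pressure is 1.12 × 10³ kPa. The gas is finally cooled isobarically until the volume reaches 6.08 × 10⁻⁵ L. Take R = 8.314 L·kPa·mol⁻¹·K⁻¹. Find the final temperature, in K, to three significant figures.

Isothermal, so P V is constant: T₂ = T₁; V₂ = V₁·(P₁/P₂) = 3.860e-05 L.
Reversible adiabatic, γ = 1.30: T₃ = T₂·(P₃/P₂)^((γ−1)/γ) = 237.8 K; V₃ = V₂·(P₂/P₃)^(1/γ) = 8.280e-05 L.
Isobaric, so V/T is constant: P₄ = P₃; T₄ = T₃·(V₄/V₃) = 174.6 K.

T₄ ≈ 175 K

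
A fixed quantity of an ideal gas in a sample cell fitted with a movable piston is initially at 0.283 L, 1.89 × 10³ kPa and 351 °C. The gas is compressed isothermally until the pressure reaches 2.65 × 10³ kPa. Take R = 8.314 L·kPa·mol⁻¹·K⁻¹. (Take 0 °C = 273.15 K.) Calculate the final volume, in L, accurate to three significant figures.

V₂ ≈ 0.202 L

Convert: T₁ = 624.1 K.
T constant ⇒ Boyle's law P V = const: T₂ = T₁; V₂ = V₁·(P₁/P₂) = 0.2018 L.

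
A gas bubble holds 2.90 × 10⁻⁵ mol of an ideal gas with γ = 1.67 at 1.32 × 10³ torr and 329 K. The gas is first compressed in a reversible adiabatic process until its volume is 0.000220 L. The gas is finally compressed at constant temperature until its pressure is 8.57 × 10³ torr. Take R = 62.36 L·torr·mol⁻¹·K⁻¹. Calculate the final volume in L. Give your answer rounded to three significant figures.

From PV = nRT: V₁ = nRT₁/P₁ = 0.0004507 L.
Reversible adiabatic, γ = 1.67: T₂ = T₁·(V₁/V₂)^(γ−1) = 532.0 K; P₂ = P₁·(V₁/V₂)^γ = 4373 torr.
T constant ⇒ Boyle's law P V = const: T₃ = T₂; V₃ = V₂·(P₂/P₃) = 0.0001123 L.

V₃ ≈ 0.000112 L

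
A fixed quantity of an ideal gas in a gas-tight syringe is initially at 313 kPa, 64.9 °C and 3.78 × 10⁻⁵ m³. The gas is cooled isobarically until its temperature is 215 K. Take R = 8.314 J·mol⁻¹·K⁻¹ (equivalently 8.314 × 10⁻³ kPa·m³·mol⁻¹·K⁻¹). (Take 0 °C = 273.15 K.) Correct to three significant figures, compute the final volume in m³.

Convert: T₁ = 338.0 K.
Isobaric, so V/T is constant: P₂ = P₁; V₂ = V₁·(T₂/T₁) = 2.404e-05 m³.

V₂ ≈ 2.40e-05 m³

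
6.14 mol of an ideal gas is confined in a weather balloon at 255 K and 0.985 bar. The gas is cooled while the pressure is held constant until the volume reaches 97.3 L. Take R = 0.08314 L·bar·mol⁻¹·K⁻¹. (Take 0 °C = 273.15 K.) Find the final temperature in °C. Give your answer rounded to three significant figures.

From PV = nRT: V₁ = nRT₁/P₁ = 132.2 L.
P constant ⇒ V ∝ T: P₂ = P₁; T₂ = T₁·(V₂/V₁) = 187.7 K.

T₂ ≈ -85.4 °C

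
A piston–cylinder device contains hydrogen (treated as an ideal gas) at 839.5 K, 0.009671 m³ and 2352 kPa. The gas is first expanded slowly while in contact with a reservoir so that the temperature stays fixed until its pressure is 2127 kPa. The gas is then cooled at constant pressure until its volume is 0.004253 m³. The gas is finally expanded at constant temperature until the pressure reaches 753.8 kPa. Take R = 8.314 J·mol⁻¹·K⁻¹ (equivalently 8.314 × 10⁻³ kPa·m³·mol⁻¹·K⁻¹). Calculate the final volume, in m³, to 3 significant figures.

T constant ⇒ Boyle's law P V = const: T₂ = T₁; V₂ = V₁·(P₁/P₂) = 0.01069 m³.
Isobaric, so V/T is constant: P₃ = P₂; T₃ = T₂·(V₃/V₂) = 333.9 K.
Isothermal, so P V is constant: T₄ = T₃; V₄ = V₃·(P₃/P₄) = 0.01200 m³.

V₄ ≈ 0.0120 m³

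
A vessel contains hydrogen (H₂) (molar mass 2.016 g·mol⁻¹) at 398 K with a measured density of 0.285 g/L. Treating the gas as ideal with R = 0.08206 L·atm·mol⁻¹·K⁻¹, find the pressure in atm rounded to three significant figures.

ρ = PM/(RT) ⇒ P = ρRT/M = (0.285 × 0.08206 × 398.0) / 2.016

P ≈ 4.62 atm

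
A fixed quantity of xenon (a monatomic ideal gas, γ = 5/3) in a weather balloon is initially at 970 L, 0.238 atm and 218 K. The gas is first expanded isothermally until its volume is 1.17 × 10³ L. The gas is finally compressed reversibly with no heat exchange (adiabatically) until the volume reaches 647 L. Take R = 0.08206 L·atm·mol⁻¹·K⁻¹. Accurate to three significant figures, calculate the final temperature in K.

T₃ ≈ 324 K

Isothermal, so P V is constant: T₂ = T₁; P₂ = P₁·(V₁/V₂) = 0.1973 atm.
Adiabatic (γ = 5/3), T V^(γ−1) and P V^γ constant: T₃ = T₂·(V₂/V₃)^(γ−1) = 323.6 K; P₃ = P₂·(V₂/V₃)^γ = 0.5296 atm.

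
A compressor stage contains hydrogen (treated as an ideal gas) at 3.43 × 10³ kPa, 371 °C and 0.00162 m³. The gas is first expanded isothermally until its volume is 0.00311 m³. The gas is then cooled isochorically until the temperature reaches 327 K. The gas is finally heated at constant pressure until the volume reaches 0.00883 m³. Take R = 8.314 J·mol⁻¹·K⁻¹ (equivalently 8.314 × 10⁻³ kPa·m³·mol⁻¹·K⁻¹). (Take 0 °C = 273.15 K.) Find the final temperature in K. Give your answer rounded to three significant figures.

T₄ ≈ 928 K

Convert: T₁ = 644.1 K.
T constant ⇒ Boyle's law P V = const: T₂ = T₁; P₂ = P₁·(V₁/V₂) = 1787 kPa.
V constant ⇒ P ∝ T: V₃ = V₂; P₃ = P₂·(T₃/T₂) = 907.0 kPa.
P constant ⇒ V ∝ T: P₄ = P₃; T₄ = T₃·(V₄/V₃) = 928.4 K.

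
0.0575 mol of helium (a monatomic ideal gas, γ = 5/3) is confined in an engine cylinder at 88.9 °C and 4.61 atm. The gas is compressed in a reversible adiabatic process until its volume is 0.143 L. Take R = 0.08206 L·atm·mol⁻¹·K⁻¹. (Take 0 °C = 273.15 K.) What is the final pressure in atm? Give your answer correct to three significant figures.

Convert: T₁ = 362.0 K.
From PV = nRT: V₁ = nRT₁/P₁ = 0.3706 L.
Reversible adiabatic, γ = 5/3: T₂ = T₁·(V₁/V₂)^(γ−1) = 683.1 K; P₂ = P₁·(V₁/V₂)^γ = 22.54 atm.

P₂ ≈ 22.5 atm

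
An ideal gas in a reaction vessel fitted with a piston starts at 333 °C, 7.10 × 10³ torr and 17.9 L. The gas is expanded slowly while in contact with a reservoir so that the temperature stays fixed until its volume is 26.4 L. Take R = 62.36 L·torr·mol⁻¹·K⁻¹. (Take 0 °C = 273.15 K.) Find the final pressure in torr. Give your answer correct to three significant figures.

Convert: T₁ = 606.1 K.
T constant ⇒ Boyle's law P V = const: T₂ = T₁; P₂ = P₁·(V₁/V₂) = 4814 torr.

P₂ ≈ 4.81e+03 torr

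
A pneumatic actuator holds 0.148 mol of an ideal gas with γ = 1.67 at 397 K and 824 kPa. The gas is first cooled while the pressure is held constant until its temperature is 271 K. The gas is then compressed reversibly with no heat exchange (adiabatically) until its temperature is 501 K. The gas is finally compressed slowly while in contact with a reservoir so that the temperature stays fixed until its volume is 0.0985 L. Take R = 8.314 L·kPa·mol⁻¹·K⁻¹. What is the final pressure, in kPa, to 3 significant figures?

P₄ ≈ 6.26e+03 kPa

From PV = nRT: V₁ = nRT₁/P₁ = 0.5928 L.
P constant ⇒ V ∝ T: P₂ = P₁; V₂ = V₁·(T₂/T₁) = 0.4047 L.
Adiabatic (γ = 1.67), T V^(γ−1) and P V^γ constant: P₃ = P₂·(T₃/T₂)^(γ/(γ−1)) = 3812 kPa; V₃ = V₂·(T₂/T₃)^(1/(γ−1)) = 0.1617 L.
T constant ⇒ Boyle's law P V = const: T₄ = T₃; P₄ = P₃·(V₃/V₄) = 6259 kPa.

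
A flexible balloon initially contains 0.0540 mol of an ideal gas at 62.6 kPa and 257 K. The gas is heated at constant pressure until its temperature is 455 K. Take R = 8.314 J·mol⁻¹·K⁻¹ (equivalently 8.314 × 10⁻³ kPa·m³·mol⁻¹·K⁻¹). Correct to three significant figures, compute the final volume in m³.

From PV = nRT: V₁ = nRT₁/P₁ = 0.001843 m³.
P constant ⇒ V ∝ T: P₂ = P₁; V₂ = V₁·(T₂/T₁) = 0.003263 m³.

V₂ ≈ 0.00326 m³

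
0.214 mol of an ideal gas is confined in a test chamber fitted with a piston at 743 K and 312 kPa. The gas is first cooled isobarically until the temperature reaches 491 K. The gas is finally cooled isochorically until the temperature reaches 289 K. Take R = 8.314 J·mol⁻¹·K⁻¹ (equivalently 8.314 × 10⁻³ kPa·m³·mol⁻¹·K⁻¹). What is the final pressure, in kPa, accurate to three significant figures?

P₃ ≈ 184 kPa

From PV = nRT: V₁ = nRT₁/P₁ = 0.004237 m³.
P constant ⇒ V ∝ T: P₂ = P₁; V₂ = V₁·(T₂/T₁) = 0.002800 m³.
Isochoric, so P/T is constant: V₃ = V₂; P₃ = P₂·(T₃/T₂) = 183.6 kPa.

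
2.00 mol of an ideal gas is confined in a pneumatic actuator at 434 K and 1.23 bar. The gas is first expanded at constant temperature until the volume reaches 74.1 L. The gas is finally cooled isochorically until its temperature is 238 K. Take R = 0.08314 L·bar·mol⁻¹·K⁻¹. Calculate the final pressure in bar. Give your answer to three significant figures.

From PV = nRT: V₁ = nRT₁/P₁ = 58.67 L.
T constant ⇒ Boyle's law P V = const: T₂ = T₁; P₂ = P₁·(V₁/V₂) = 0.9739 bar.
Isochoric, so P/T is constant: V₃ = V₂; P₃ = P₂·(T₃/T₂) = 0.5341 bar.

P₃ ≈ 0.534 bar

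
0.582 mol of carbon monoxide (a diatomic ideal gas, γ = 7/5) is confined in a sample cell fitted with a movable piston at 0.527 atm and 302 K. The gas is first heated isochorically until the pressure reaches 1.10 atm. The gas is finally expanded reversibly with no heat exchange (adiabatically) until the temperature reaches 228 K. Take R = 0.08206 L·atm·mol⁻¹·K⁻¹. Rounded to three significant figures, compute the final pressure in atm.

From PV = nRT: V₁ = nRT₁/P₁ = 27.37 L.
Isochoric, so P/T is constant: V₂ = V₁; T₂ = T₁·(P₂/P₁) = 630.4 K.
Reversible adiabatic, γ = 7/5: P₃ = P₂·(T₃/T₂)^(γ/(γ−1)) = 0.03130 atm; V₃ = V₂·(T₂/T₃)^(1/(γ−1)) = 347.8 L.

P₃ ≈ 0.0313 atm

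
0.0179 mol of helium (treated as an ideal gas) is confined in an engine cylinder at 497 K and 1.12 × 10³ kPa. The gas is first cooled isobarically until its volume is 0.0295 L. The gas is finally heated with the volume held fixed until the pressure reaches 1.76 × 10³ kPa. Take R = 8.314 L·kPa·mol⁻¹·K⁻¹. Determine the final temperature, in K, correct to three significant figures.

T₃ ≈ 349 K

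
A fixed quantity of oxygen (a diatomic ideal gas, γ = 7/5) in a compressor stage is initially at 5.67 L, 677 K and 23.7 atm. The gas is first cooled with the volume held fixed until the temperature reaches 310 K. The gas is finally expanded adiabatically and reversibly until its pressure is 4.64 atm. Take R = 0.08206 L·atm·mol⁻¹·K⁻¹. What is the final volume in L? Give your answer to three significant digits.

V constant ⇒ P ∝ T: V₂ = V₁; P₂ = P₁·(T₂/T₁) = 10.85 atm.
Reversible adiabatic, γ = 7/5: T₃ = T₂·(P₃/P₂)^((γ−1)/γ) = 243.2 K; V₃ = V₂·(P₂/P₃)^(1/γ) = 10.40 L.

V₃ ≈ 10.4 L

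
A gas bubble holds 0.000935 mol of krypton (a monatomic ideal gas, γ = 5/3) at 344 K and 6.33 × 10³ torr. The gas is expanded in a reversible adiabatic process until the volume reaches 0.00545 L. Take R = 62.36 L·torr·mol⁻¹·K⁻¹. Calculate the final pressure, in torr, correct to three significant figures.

P₂ ≈ 2.56e+03 torr

From PV = nRT: V₁ = nRT₁/P₁ = 0.003169 L.
Adiabatic (γ = 5/3), T V^(γ−1) and P V^γ constant: T₂ = T₁·(V₁/V₂)^(γ−1) = 239.6 K; P₂ = P₁·(V₁/V₂)^γ = 2564 torr.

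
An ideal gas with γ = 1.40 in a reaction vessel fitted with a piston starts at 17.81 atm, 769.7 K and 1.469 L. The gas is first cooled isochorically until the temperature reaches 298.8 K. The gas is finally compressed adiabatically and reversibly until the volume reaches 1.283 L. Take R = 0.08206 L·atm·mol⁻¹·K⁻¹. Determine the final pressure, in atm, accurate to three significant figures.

V constant ⇒ P ∝ T: V₂ = V₁; P₂ = P₁·(T₂/T₁) = 6.914 atm.
Adiabatic (γ = 1.40), T V^(γ−1) and P V^γ constant: T₃ = T₂·(V₂/V₃)^(γ−1) = 315.4 K; P₃ = P₂·(V₂/V₃)^γ = 8.357 atm.

P₃ ≈ 8.36 atm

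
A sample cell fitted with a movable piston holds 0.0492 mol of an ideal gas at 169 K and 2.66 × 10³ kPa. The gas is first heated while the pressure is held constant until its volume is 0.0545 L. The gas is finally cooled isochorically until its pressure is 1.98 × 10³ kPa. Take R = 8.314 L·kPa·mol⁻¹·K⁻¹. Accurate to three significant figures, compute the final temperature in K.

T₃ ≈ 264 K

From PV = nRT: V₁ = nRT₁/P₁ = 0.02599 L.
P constant ⇒ V ∝ T: P₂ = P₁; T₂ = T₁·(V₂/V₁) = 354.4 K.
V constant ⇒ P ∝ T: V₃ = V₂; T₃ = T₂·(P₃/P₂) = 263.8 K.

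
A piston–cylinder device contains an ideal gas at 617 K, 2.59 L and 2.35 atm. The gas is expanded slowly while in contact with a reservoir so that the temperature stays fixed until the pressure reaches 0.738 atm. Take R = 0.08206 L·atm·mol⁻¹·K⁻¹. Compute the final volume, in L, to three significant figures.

T constant ⇒ Boyle's law P V = const: T₂ = T₁; V₂ = V₁·(P₁/P₂) = 8.247 L.

V₂ ≈ 8.25 L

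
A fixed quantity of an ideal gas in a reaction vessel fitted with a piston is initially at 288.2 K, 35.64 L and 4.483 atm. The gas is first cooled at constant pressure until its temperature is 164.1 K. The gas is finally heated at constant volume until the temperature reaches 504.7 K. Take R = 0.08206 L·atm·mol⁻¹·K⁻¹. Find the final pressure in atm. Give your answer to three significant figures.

P₃ ≈ 13.8 atm

P constant ⇒ V ∝ T: P₂ = P₁; V₂ = V₁·(T₂/T₁) = 20.29 L.
Isochoric, so P/T is constant: V₃ = V₂; P₃ = P₂·(T₃/T₂) = 13.79 atm.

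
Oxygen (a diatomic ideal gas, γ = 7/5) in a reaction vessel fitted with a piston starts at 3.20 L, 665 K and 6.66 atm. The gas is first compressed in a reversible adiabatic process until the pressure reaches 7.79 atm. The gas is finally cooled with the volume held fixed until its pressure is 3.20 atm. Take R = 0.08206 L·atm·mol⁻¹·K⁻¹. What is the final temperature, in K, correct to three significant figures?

Reversible adiabatic, γ = 7/5: T₂ = T₁·(P₂/P₁)^((γ−1)/γ) = 695.5 K; V₂ = V₁·(P₁/P₂)^(1/γ) = 2.861 L.
Isochoric, so P/T is constant: V₃ = V₂; T₃ = T₂·(P₃/P₂) = 285.7 K.

T₃ ≈ 286 K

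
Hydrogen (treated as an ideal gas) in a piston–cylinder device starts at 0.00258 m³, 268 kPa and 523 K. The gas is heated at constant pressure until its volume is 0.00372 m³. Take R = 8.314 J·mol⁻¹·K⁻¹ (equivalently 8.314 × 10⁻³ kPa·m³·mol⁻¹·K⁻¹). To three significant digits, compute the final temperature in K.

P constant ⇒ V ∝ T: P₂ = P₁; T₂ = T₁·(V₂/V₁) = 754.1 K.

T₂ ≈ 754 K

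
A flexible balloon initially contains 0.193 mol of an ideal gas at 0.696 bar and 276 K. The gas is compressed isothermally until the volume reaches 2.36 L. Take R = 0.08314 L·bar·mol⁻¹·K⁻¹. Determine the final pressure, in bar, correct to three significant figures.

From PV = nRT: V₁ = nRT₁/P₁ = 6.363 L.
Isothermal, so P V is constant: T₂ = T₁; P₂ = P₁·(V₁/V₂) = 1.877 bar.

P₂ ≈ 1.88 bar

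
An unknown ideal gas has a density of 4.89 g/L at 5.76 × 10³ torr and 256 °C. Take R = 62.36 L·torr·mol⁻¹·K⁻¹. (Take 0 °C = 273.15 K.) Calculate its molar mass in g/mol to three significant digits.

ρ = PM/(RT) ⇒ M = ρRT/P = (4.89 × 62.36 × 529.1) / 5.76e+03

M ≈ 28.0 g/mol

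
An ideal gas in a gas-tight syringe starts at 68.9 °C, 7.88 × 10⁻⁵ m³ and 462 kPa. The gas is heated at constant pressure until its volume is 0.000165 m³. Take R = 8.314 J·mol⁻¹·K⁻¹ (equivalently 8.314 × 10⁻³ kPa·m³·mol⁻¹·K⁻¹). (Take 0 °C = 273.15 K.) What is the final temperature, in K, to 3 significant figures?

Convert: T₁ = 342.0 K.
P constant ⇒ V ∝ T: P₂ = P₁; T₂ = T₁·(V₂/V₁) = 716.2 K.

T₂ ≈ 716 K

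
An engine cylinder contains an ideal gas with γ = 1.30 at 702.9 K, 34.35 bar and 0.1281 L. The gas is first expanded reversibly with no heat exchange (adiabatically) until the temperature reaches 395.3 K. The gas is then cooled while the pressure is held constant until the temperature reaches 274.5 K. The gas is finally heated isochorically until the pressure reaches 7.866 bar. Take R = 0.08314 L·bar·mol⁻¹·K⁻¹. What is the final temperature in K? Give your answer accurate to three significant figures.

Reversible adiabatic, γ = 1.30: P₂ = P₁·(T₂/T₁)^(γ/(γ−1)) = 2.836 bar; V₂ = V₁·(T₁/T₂)^(1/(γ−1)) = 0.8725 L.
Isobaric, so V/T is constant: P₃ = P₂; V₃ = V₂·(T₃/T₂) = 0.6059 L.
Isochoric, so P/T is constant: V₄ = V₃; T₄ = T₃·(P₄/P₃) = 761.3 K.

T₄ ≈ 761 K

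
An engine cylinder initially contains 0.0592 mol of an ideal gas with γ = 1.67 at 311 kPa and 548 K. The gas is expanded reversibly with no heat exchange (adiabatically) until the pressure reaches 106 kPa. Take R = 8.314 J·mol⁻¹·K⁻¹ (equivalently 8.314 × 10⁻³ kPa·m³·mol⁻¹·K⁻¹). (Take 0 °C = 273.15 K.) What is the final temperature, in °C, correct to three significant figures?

From PV = nRT: V₁ = nRT₁/P₁ = 0.0008673 m³.
Reversible adiabatic, γ = 1.67: T₂ = T₁·(P₂/P₁)^((γ−1)/γ) = 355.8 K; V₂ = V₁·(P₁/P₂)^(1/γ) = 0.001652 m³.

T₂ ≈ 82.7 °C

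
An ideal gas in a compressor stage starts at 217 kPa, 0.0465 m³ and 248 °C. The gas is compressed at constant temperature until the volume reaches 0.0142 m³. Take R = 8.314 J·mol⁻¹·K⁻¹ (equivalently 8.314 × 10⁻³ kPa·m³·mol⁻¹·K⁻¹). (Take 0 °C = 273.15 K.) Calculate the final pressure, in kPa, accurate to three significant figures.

Convert: T₁ = 521.1 K.
T constant ⇒ Boyle's law P V = const: T₂ = T₁; P₂ = P₁·(V₁/V₂) = 710.6 kPa.

P₂ ≈ 711 kPa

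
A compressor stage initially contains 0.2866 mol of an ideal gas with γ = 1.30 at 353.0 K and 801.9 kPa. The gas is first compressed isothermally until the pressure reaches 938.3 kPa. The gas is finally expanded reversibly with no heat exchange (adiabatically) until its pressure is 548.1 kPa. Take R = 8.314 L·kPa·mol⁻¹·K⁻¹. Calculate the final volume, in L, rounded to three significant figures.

From PV = nRT: V₁ = nRT₁/P₁ = 1.049 L.
T constant ⇒ Boyle's law P V = const: T₂ = T₁; V₂ = V₁·(P₁/P₂) = 0.8964 L.
Reversible adiabatic, γ = 1.30: T₃ = T₂·(P₃/P₂)^((γ−1)/γ) = 311.8 K; V₃ = V₂·(P₂/P₃)^(1/γ) = 1.356 L.

V₃ ≈ 1.36 L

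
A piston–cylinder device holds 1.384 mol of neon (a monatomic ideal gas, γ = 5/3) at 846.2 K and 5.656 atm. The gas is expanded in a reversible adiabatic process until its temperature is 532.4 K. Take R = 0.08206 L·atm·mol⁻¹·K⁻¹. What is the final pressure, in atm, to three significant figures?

P₂ ≈ 1.78 atm

From PV = nRT: V₁ = nRT₁/P₁ = 16.99 L.
Reversible adiabatic, γ = 5/3: P₂ = P₁·(T₂/T₁)^(γ/(γ−1)) = 1.776 atm; V₂ = V₁·(T₁/T₂)^(1/(γ−1)) = 34.05 L.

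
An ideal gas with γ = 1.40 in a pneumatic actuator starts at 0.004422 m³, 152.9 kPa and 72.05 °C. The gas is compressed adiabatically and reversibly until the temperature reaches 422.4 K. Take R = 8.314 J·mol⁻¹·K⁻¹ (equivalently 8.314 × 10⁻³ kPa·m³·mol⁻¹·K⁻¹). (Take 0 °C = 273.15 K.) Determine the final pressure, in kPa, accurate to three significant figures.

Convert: T₁ = 345.2 K.
Adiabatic (γ = 1.40), T V^(γ−1) and P V^γ constant: P₂ = P₁·(T₂/T₁)^(γ/(γ−1)) = 309.9 kPa; V₂ = V₁·(T₁/T₂)^(1/(γ−1)) = 0.002670 m³.

P₂ ≈ 310 kPa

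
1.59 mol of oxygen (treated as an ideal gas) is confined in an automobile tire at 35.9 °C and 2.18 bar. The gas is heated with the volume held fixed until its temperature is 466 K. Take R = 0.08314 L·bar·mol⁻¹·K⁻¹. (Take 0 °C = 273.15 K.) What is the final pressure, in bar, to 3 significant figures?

Convert: T₁ = 309.0 K.
From PV = nRT: V₁ = nRT₁/P₁ = 18.74 L.
V constant ⇒ P ∝ T: V₂ = V₁; P₂ = P₁·(T₂/T₁) = 3.287 bar.

P₂ ≈ 3.29 bar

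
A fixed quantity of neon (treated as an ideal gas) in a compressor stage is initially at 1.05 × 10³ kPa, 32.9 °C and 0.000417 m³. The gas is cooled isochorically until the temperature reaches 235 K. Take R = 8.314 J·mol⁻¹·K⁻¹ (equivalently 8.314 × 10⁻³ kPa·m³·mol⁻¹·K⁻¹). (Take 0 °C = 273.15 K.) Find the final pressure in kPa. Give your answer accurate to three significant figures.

P₂ ≈ 806 kPa

Convert: T₁ = 306.0 K.
Isochoric, so P/T is constant: V₂ = V₁; P₂ = P₁·(T₂/T₁) = 806.2 kPa.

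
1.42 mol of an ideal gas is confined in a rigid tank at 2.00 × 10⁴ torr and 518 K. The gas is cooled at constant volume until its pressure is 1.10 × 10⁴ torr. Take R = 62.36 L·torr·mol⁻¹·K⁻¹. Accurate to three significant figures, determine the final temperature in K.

From PV = nRT: V₁ = nRT₁/P₁ = 2.293 L.
V constant ⇒ P ∝ T: V₂ = V₁; T₂ = T₁·(P₂/P₁) = 284.9 K.

T₂ ≈ 285 K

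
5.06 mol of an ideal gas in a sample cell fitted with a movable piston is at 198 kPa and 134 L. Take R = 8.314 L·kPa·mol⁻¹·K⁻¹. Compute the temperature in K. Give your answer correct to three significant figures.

T ≈ 631 K

PV = nRT ⇒ T = PV/(nR) = (198 × 134) / (5.06 × 8.314)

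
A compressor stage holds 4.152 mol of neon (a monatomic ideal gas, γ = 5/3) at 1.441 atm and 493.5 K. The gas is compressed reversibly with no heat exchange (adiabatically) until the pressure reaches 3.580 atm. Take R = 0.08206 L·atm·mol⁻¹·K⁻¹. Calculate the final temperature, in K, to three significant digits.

T₂ ≈ 710 K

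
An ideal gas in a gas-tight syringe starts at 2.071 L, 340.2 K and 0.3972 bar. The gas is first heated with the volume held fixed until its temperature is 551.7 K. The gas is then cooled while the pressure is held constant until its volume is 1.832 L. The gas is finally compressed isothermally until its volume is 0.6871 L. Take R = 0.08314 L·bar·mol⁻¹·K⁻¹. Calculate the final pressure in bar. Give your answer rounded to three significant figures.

P₄ ≈ 1.72 bar

V constant ⇒ P ∝ T: V₂ = V₁; P₂ = P₁·(T₂/T₁) = 0.6441 bar.
P constant ⇒ V ∝ T: P₃ = P₂; T₃ = T₂·(V₃/V₂) = 488.0 K.
Isothermal, so P V is constant: T₄ = T₃; P₄ = P₃·(V₃/V₄) = 1.717 bar.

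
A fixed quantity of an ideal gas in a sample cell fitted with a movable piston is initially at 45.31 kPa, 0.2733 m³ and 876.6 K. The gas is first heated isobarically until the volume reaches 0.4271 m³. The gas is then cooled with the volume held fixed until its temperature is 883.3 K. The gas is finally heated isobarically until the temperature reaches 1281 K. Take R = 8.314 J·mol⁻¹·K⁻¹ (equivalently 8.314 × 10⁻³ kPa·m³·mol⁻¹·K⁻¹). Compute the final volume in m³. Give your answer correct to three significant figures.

V₄ ≈ 0.619 m³

P constant ⇒ V ∝ T: P₂ = P₁; T₂ = T₁·(V₂/V₁) = 1370 K.
V constant ⇒ P ∝ T: V₃ = V₂; P₃ = P₂·(T₃/T₂) = 29.22 kPa.
Isobaric, so V/T is constant: P₄ = P₃; V₄ = V₃·(T₄/T₃) = 0.6194 m³.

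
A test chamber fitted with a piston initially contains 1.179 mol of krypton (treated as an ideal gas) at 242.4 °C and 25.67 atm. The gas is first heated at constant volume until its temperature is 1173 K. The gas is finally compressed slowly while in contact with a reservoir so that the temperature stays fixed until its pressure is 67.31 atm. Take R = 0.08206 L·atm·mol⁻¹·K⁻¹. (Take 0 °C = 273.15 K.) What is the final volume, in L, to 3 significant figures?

V₃ ≈ 1.69 L

Convert: T₁ = 515.5 K.
From PV = nRT: V₁ = nRT₁/P₁ = 1.943 L.
Isochoric, so P/T is constant: V₂ = V₁; P₂ = P₁·(T₂/T₁) = 58.41 atm.
Isothermal, so P V is constant: T₃ = T₂; V₃ = V₂·(P₂/P₃) = 1.686 L.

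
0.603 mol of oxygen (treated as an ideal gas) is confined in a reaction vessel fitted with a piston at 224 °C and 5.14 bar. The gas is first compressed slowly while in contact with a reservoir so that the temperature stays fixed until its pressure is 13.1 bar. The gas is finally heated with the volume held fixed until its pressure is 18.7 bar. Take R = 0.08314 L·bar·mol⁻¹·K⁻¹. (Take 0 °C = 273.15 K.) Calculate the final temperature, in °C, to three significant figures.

T₃ ≈ 437 °C

Convert: T₁ = 497.1 K.
From PV = nRT: V₁ = nRT₁/P₁ = 4.849 L.
T constant ⇒ Boyle's law P V = const: T₂ = T₁; V₂ = V₁·(P₁/P₂) = 1.903 L.
V constant ⇒ P ∝ T: V₃ = V₂; T₃ = T₂·(P₃/P₂) = 709.7 K.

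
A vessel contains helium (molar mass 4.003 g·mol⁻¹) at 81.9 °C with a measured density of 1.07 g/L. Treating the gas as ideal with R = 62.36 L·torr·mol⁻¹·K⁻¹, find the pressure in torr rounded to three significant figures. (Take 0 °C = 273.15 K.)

P ≈ 5.92e+03 torr

ρ = PM/(RT) ⇒ P = ρRT/M = (1.07 × 62.36 × 355.0) / 4.003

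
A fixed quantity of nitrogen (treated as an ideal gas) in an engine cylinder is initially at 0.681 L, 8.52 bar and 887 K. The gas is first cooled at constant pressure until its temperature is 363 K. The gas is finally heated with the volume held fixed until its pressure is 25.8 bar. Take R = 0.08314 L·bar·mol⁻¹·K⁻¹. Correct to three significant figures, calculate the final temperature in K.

T₃ ≈ 1.10e+03 K

P constant ⇒ V ∝ T: P₂ = P₁; V₂ = V₁·(T₂/T₁) = 0.2787 L.
Isochoric, so P/T is constant: V₃ = V₂; T₃ = T₂·(P₃/P₂) = 1099 K.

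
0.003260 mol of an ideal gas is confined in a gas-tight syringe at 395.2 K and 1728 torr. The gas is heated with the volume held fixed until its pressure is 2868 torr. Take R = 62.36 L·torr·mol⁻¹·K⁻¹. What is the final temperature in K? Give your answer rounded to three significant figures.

From PV = nRT: V₁ = nRT₁/P₁ = 0.04649 L.
V constant ⇒ P ∝ T: V₂ = V₁; T₂ = T₁·(P₂/P₁) = 655.9 K.

T₂ ≈ 656 K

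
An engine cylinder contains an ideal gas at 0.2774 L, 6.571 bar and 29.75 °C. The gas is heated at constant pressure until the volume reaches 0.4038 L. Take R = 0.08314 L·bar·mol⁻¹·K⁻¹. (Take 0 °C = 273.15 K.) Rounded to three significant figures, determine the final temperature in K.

T₂ ≈ 441 K

Convert: T₁ = 302.9 K.
Isobaric, so V/T is constant: P₂ = P₁; T₂ = T₁·(V₂/V₁) = 440.9 K.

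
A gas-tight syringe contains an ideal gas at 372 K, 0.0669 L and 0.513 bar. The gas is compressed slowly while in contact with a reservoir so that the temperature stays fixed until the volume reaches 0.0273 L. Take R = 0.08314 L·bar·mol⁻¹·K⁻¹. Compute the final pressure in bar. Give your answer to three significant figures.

P₂ ≈ 1.26 bar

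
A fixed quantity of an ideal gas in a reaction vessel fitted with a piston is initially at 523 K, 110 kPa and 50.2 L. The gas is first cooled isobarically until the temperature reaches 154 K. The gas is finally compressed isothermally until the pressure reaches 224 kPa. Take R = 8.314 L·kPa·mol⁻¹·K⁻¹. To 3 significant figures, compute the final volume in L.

V₃ ≈ 7.26 L

P constant ⇒ V ∝ T: P₂ = P₁; V₂ = V₁·(T₂/T₁) = 14.78 L.
T constant ⇒ Boyle's law P V = const: T₃ = T₂; V₃ = V₂·(P₂/P₃) = 7.259 L.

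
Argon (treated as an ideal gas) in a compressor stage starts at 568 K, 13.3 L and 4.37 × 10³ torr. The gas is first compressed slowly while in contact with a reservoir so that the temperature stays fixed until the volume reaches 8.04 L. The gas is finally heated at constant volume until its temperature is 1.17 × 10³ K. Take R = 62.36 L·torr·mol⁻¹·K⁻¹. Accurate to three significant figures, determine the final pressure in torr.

P₃ ≈ 1.49e+04 torr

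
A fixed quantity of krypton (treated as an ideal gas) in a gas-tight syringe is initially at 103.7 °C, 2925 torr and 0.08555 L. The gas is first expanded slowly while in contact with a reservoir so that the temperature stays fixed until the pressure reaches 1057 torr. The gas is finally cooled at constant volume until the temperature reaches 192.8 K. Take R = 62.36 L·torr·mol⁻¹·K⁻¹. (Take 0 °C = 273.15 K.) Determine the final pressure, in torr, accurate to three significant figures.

P₃ ≈ 541 torr

Convert: T₁ = 376.8 K.
Isothermal, so P V is constant: T₂ = T₁; V₂ = V₁·(P₁/P₂) = 0.2367 L.
V constant ⇒ P ∝ T: V₃ = V₂; P₃ = P₂·(T₃/T₂) = 540.8 torr.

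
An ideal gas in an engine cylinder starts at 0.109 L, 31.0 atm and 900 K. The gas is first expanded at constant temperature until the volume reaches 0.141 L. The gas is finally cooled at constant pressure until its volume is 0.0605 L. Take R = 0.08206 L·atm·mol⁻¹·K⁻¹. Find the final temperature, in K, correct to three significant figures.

T₃ ≈ 386 K

T constant ⇒ Boyle's law P V = const: T₂ = T₁; P₂ = P₁·(V₁/V₂) = 23.96 atm.
P constant ⇒ V ∝ T: P₃ = P₂; T₃ = T₂·(V₃/V₂) = 386.2 K.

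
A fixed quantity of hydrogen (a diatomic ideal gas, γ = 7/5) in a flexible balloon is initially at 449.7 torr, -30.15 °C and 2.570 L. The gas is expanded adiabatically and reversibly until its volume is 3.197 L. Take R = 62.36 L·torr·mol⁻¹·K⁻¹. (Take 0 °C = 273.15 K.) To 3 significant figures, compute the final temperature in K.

T₂ ≈ 223 K

Convert: T₁ = 243.0 K.
Adiabatic (γ = 7/5), T V^(γ−1) and P V^γ constant: T₂ = T₁·(V₁/V₂)^(γ−1) = 222.7 K; P₂ = P₁·(V₁/V₂)^γ = 331.3 torr.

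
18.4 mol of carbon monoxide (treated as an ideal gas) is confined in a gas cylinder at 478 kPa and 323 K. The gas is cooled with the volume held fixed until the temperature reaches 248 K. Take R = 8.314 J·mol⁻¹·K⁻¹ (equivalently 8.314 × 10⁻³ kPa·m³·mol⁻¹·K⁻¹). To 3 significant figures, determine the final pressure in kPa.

P₂ ≈ 367 kPa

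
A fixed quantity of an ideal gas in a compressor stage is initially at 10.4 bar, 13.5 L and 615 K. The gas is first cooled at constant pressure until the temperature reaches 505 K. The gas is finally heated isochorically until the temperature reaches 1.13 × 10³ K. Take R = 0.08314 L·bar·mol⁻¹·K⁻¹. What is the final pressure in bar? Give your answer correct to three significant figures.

P₃ ≈ 23.3 bar

P constant ⇒ V ∝ T: P₂ = P₁; V₂ = V₁·(T₂/T₁) = 11.09 L.
Isochoric, so P/T is constant: V₃ = V₂; P₃ = P₂·(T₃/T₂) = 23.27 bar.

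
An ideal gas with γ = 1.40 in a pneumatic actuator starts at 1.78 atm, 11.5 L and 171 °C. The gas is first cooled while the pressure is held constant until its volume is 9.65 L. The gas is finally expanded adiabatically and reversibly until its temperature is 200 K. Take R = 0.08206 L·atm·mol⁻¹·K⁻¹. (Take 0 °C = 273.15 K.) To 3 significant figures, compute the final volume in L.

Convert: T₁ = 444.1 K.
Isobaric, so V/T is constant: P₂ = P₁; T₂ = T₁·(V₂/V₁) = 372.7 K.
Adiabatic (γ = 1.40), T V^(γ−1) and P V^γ constant: P₃ = P₂·(T₃/T₂)^(γ/(γ−1)) = 0.2015 atm; V₃ = V₂·(T₂/T₃)^(1/(γ−1)) = 45.75 L.

V₃ ≈ 45.7 L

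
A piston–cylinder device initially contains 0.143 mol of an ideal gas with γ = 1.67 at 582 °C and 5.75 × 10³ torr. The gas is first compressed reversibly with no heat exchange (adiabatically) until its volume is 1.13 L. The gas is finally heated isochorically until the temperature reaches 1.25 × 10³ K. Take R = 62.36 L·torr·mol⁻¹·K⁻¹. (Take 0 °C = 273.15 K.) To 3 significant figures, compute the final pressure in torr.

P₃ ≈ 9.86e+03 torr

Convert: T₁ = 855.1 K.
From PV = nRT: V₁ = nRT₁/P₁ = 1.326 L.
Adiabatic (γ = 1.67), T V^(γ−1) and P V^γ constant: T₂ = T₁·(V₁/V₂)^(γ−1) = 952.0 K; P₂ = P₁·(V₁/V₂)^γ = 7513 torr.
Isochoric, so P/T is constant: V₃ = V₂; P₃ = P₂·(T₃/T₂) = 9864 torr.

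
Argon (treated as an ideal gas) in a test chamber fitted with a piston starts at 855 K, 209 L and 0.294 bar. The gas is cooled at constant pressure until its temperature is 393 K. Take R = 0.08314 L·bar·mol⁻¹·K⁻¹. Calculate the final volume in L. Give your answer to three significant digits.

P constant ⇒ V ∝ T: P₂ = P₁; V₂ = V₁·(T₂/T₁) = 96.07 L.

V₂ ≈ 96.1 L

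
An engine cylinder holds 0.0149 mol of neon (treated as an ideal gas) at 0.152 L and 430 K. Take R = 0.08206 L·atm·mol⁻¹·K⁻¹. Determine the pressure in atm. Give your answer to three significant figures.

P ≈ 3.46 atm

PV = nRT ⇒ P = nRT/V = (0.0149 × 0.08206 × 430) / 0.152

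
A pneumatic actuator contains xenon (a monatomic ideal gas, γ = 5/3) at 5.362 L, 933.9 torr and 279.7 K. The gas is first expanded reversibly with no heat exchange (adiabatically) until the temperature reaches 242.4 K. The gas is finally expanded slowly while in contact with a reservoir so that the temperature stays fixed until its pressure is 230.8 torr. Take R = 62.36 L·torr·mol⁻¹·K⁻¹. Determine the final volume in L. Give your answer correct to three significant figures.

V₃ ≈ 18.8 L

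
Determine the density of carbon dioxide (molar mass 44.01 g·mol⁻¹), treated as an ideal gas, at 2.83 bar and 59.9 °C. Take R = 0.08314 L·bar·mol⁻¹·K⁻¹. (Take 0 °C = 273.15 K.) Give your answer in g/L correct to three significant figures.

ρ = PM/(RT) = (2.83 × 44.01) / (0.08314 × 333.0)

ρ ≈ 4.50 g/L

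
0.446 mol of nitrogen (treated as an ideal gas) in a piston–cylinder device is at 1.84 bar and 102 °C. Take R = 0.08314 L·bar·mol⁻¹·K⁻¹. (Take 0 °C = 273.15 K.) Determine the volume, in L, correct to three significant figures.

V ≈ 7.56 L

Convert: T = 375.15 K.
PV = nRT ⇒ V = nRT/P = (0.446 × 0.08314 × 375.15) / 1.84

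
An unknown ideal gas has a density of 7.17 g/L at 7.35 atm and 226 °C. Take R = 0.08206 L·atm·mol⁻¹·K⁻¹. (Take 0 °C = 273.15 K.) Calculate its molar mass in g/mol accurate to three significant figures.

M ≈ 40.0 g/mol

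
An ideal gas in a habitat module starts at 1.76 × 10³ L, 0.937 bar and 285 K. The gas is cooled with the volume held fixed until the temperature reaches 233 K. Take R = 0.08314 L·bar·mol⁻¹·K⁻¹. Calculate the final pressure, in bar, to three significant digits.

P₂ ≈ 0.766 bar

V constant ⇒ P ∝ T: V₂ = V₁; P₂ = P₁·(T₂/T₁) = 0.7660 bar.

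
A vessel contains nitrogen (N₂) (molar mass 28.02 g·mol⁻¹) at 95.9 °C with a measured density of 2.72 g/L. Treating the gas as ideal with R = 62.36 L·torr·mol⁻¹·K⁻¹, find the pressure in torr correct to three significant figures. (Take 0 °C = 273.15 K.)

ρ = PM/(RT) ⇒ P = ρRT/M = (2.72 × 62.36 × 369.0) / 28.02

P ≈ 2.23e+03 torr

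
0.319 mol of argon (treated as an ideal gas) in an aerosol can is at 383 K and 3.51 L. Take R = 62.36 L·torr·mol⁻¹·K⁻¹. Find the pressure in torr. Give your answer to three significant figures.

P ≈ 2.17e+03 torr

PV = nRT ⇒ P = nRT/V = (0.319 × 62.36 × 383) / 3.51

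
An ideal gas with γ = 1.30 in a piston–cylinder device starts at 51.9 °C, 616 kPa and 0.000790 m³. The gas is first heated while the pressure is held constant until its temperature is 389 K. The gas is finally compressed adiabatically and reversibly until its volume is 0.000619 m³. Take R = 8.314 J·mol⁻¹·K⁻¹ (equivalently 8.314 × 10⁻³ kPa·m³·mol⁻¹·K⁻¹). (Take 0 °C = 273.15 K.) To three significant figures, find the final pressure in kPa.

P₃ ≈ 1.07e+03 kPa

Convert: T₁ = 325.0 K.
Isobaric, so V/T is constant: P₂ = P₁; V₂ = V₁·(T₂/T₁) = 0.0009454 m³.
Adiabatic (γ = 1.30), T V^(γ−1) and P V^γ constant: T₃ = T₂·(V₂/V₃)^(γ−1) = 441.7 K; P₃ = P₂·(V₂/V₃)^γ = 1068 kPa.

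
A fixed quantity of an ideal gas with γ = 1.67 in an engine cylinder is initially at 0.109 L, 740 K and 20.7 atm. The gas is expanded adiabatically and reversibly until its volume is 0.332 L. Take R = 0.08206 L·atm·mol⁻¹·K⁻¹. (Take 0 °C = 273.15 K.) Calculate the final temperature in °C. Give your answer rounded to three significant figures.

T₂ ≈ 77.7 °C

Adiabatic (γ = 1.67), T V^(γ−1) and P V^γ constant: T₂ = T₁·(V₁/V₂)^(γ−1) = 350.9 K; P₂ = P₁·(V₁/V₂)^γ = 3.222 atm.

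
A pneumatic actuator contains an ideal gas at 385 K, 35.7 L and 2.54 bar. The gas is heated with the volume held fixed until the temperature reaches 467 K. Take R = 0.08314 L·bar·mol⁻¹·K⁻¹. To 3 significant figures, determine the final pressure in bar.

P₂ ≈ 3.08 bar

V constant ⇒ P ∝ T: V₂ = V₁; P₂ = P₁·(T₂/T₁) = 3.081 bar.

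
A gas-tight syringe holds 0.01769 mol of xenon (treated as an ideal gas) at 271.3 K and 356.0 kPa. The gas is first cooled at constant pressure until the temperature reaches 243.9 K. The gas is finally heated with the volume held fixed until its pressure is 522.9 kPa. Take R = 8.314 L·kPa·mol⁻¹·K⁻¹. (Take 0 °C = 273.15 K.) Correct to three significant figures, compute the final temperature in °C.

T₃ ≈ 85.1 °C

From PV = nRT: V₁ = nRT₁/P₁ = 0.1121 L.
Isobaric, so V/T is constant: P₂ = P₁; V₂ = V₁·(T₂/T₁) = 0.1008 L.
V constant ⇒ P ∝ T: V₃ = V₂; T₃ = T₂·(P₃/P₂) = 358.2 K.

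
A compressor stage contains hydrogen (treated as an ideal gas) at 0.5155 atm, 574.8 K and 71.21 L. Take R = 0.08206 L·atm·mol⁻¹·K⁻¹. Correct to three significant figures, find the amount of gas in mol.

n ≈ 0.778 mol

PV = nRT ⇒ n = PV/(RT) = (0.5155 × 71.21) / (0.08206 × 574.8)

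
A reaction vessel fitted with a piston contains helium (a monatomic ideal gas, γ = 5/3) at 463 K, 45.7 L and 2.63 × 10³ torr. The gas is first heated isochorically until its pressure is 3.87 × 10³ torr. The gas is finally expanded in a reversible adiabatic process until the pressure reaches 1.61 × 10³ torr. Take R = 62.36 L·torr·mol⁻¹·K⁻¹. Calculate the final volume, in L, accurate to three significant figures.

Isochoric, so P/T is constant: V₂ = V₁; T₂ = T₁·(P₂/P₁) = 681.3 K.
Reversible adiabatic, γ = 5/3: T₃ = T₂·(P₃/P₂)^((γ−1)/γ) = 479.7 K; V₃ = V₂·(P₂/P₃)^(1/γ) = 77.35 L.

V₃ ≈ 77.3 L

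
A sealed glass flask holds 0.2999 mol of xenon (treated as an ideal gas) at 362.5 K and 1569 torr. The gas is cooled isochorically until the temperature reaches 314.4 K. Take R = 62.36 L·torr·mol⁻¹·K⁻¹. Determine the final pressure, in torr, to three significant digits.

P₂ ≈ 1.36e+03 torr

From PV = nRT: V₁ = nRT₁/P₁ = 4.321 L.
Isochoric, so P/T is constant: V₂ = V₁; P₂ = P₁·(T₂/T₁) = 1361 torr.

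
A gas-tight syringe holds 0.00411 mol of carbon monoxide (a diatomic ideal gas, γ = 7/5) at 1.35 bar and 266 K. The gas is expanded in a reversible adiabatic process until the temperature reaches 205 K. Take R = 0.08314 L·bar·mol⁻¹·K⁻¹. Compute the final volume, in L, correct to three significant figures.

V₂ ≈ 0.129 L

From PV = nRT: V₁ = nRT₁/P₁ = 0.06733 L.
Reversible adiabatic, γ = 7/5: P₂ = P₁·(T₂/T₁)^(γ/(γ−1)) = 0.5425 bar; V₂ = V₁·(T₁/T₂)^(1/(γ−1)) = 0.1291 L.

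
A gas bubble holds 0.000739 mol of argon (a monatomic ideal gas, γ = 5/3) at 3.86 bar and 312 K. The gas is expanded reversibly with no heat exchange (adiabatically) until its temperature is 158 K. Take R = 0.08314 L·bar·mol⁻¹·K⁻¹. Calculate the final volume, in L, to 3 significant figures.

V₂ ≈ 0.0138 L

From PV = nRT: V₁ = nRT₁/P₁ = 0.004966 L.
Reversible adiabatic, γ = 5/3: P₂ = P₁·(T₂/T₁)^(γ/(γ−1)) = 0.7044 bar; V₂ = V₁·(T₁/T₂)^(1/(γ−1)) = 0.01378 L.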